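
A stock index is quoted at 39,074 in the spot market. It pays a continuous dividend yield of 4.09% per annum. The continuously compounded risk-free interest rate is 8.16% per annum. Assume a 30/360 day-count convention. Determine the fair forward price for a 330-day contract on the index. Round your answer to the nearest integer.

40,559

F = S·e^((r − q)T) = 39074 · e^((0.0816 − 0.0409) × 330/360)
= 39074 · e^0.037308 = 39074 × 1.038013
F = 40,559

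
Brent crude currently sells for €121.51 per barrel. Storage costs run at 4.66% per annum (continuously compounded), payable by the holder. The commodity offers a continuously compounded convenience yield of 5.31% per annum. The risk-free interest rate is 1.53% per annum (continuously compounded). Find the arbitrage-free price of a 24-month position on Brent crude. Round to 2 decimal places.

Net carry = r + u − y = 0.0153 + 0.0466 − 0.0531 = 0.0088
F = S·e^((r+u−y)T) = 121.51 · e^(0.0088 × 24/12) = 121.51 · e^0.017600
= 121.51 × 1.017756 = €123.67 per barrel

€123.67 per barrel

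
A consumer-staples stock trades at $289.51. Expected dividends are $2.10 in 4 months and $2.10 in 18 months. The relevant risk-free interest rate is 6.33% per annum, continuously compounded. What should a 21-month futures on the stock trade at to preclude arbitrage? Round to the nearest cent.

$318.99

PV(dividends) I = 2.10·e^(−0.0633·4/12) + 2.10·e^(−0.0633·18/12)
I = 2.0562 + 1.9098 = 3.9660
F = (S − I)·e^(rT) = (289.51 − 3.9660) · e^(0.0633·21/12)
= 285.5440 · e^0.110775 = 285.5440 × 1.117144 = $318.99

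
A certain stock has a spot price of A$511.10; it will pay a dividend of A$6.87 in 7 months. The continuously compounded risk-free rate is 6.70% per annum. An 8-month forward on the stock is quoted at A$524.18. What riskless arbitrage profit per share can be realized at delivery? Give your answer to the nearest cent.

A$3.36 per share

PV(dividends) I = 6.87·e^(−0.0670·7/12) = 6.6067
Fair forward F* = (S − I)·e^(rT) = (511.10 − 6.6067)·e^0.044667 = 504.4933 × 1.045680 = 527.5386
Market A$524.18 < fair 527.5386: forward underpriced → reverse cash-and-carry (short the stock, invest proceeds at r, pay the dividends, go long the forward).
Profit at T = |F_mkt − F*| = |524.18 − 527.5386| = A$3.36 per share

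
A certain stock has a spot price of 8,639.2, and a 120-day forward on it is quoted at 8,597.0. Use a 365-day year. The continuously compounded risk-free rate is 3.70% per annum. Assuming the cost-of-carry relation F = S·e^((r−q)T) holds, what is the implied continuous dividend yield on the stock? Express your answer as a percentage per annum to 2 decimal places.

From F = S·e^((r−q)T): (r − q) = ln(F/S)/T
ln(8597.0/8639.2) = ln(0.995115) = -0.004897
(r − q) = -0.004897 / (120/365) = -0.014895
q = r − ln(F/S)/T = 0.0370 + 0.014895 = 0.051895
q = 5.19%

5.19%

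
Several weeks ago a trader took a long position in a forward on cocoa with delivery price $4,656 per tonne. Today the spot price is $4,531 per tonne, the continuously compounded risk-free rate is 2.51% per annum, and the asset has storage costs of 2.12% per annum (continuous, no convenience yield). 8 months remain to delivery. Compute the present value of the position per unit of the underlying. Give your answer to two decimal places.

Current fair forward for the remaining 8 months: F = S·e^((r + u)·T), (r + u) = 0.0251 + 0.0212 = 0.0463
F = 4531 · e^(0.0463 × 8/12) = 4531 × 1.03134798 = 4673.0377
Value of long forward = (F − K)·e^(−rT) = (4673.0377 − 4656) · e^(−0.0251·8/12)
= 17.0377 × 0.98340589 = 16.75

$16.75 per tonne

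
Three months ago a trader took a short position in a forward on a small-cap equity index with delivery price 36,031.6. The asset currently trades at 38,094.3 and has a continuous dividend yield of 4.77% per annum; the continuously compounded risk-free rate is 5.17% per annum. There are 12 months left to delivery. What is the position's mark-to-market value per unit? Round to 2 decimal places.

-2103.76

Current fair forward for the remaining 12 months: F = S·e^((r − q)·T), (r − q) = 0.0517 − 0.0477 = 0.0040
F = 38094.3 · e^(0.0040 × 12/12) = 38094.3 × 1.00400801 = 38246.9823
Value of long forward = (F − K)·e^(−rT) = (38246.9823 − 36031.6) · e^(−0.0517·12/12)
= 2215.3823 × 0.94961371 = 2103.76
Short position value = −(long value) = -2103.76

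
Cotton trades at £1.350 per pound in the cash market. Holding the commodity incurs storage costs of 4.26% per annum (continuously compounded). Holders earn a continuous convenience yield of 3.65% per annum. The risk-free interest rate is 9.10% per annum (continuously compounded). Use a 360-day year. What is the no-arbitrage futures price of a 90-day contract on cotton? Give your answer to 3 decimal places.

£1.383 per pound

Net carry = r + u − y = 0.0910 + 0.0426 − 0.0365 = 0.0971
F = S·e^((r+u−y)T) = 1.350 · e^(0.0971 × 90/360) = 1.350 · e^0.024275
= 1.350 × 1.024572 = £1.383 per pound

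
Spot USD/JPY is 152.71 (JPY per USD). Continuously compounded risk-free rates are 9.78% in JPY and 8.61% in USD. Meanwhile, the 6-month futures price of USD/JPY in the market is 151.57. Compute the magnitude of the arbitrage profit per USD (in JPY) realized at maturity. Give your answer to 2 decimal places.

2.04 per USD (in JPY)

Fair futures: F* = S·e^(carry·T), with carry = (r_JPY − r_USD) = 0.0978 − 0.0861 = 0.0117
F* = 152.71 · e^(0.0117 × 6/12) = 152.71 · e^0.005850 = 152.71 × 1.005867 = 153.6059
Market 151.57 < fair 153.6059: forward underpriced → reverse cash-and-carry (short spot, go long the forward).
At maturity, profit = |F_mkt − F*| = |151.57 − 153.6059| = 2.04 per USD (in JPY)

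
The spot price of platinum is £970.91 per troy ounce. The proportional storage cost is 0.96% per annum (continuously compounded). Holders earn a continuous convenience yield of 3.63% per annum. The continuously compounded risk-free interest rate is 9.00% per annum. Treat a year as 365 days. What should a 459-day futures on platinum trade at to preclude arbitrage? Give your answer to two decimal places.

£1,051.36 per troy ounce

Net carry = r + u − y = 0.0900 + 0.0096 − 0.0363 = 0.0633
F = S·e^((r+u−y)T) = 970.91 · e^(0.0633 × 459/365) = 970.91 · e^0.079602
= 970.91 × 1.082856 = £1,051.36 per troy ounce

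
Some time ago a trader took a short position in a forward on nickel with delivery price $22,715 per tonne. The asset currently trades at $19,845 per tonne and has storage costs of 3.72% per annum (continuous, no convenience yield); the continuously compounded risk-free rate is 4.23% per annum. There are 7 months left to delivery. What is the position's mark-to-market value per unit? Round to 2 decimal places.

$1881.02 per tonne

Current fair forward for the remaining 7 months: F = S·e^((r + u)·T), (r + u) = 0.0423 + 0.0372 = 0.0795
F = 19845 · e^(0.0795 × 7/12) = 19845 × 1.04746714 = 20786.9854
Value of long forward = (F − K)·e^(−rT) = (20786.9854 − 22715) · e^(−0.0423·7/12)
= -1928.0146 × 0.97562694 = -1881.02
Short position value = −(long value) = $1881.02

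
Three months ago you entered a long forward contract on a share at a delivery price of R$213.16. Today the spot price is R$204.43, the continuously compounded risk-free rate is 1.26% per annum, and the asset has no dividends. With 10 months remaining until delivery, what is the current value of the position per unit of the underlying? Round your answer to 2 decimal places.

-R$6.50

Current fair forward for the remaining 10 months: F = S·e^(r·T), r = 0.0126
F = 204.43 · e^(0.0126 × 10/12) = 204.43 × 1.010555 = 206.5878
Value of long forward = (F − K)·e^(−rT) = (206.5878 − 213.16) · e^(−0.0126·10/12)
= -6.5722 × 0.989555 = -6.50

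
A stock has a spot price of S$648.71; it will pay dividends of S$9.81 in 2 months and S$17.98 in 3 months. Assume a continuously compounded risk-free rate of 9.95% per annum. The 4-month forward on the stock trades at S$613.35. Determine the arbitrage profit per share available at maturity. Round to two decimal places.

S$29.13 per share

PV(dividends) I = 9.81·e^(−0.0995·2/12) + 17.98·e^(−0.0995·3/12) = 27.1869
Fair forward F* = (S − I)·e^(rT) = (648.71 − 27.1869)·e^0.033167 = 621.5231 × 1.033723 = 642.4827
Market S$613.35 < fair 642.4827: forward underpriced → reverse cash-and-carry (short the stock, invest proceeds at r, pay the dividends, go long the forward).
Profit at T = |F_mkt − F*| = |613.35 − 642.4827| = S$29.13 per share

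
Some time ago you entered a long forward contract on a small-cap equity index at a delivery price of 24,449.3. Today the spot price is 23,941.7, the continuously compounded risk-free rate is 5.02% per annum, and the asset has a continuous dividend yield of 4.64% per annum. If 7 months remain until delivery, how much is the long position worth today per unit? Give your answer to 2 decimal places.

-441.35

Current fair forward for the remaining 7 months: F = S·e^((r − q)·T), (r − q) = 0.0502 − 0.0464 = 0.0038
F = 23941.7 · e^(0.0038 × 7/12) = 23941.7 × 1.00221913 = 23994.8297
Value of long forward = (F − K)·e^(−rT) = (23994.8297 − 24449.3) · e^(−0.0502·7/12)
= -454.4703 × 0.97114127 = -441.35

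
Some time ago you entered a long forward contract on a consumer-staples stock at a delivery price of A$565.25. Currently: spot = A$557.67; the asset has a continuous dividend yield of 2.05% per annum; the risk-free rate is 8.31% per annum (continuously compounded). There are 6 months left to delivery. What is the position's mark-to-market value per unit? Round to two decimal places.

A$9.74

Current fair forward for the remaining 6 months: F = S·e^((r − q)·T), (r − q) = 0.0831 − 0.0205 = 0.0626
F = 557.67 · e^(0.0626 × 6/12) = 557.67 × 1.031795 = 575.4011
Value of long forward = (F − K)·e^(−rT) = (575.4011 − 565.25) · e^(−0.0831·6/12)
= 10.1511 × 0.959301 = 9.74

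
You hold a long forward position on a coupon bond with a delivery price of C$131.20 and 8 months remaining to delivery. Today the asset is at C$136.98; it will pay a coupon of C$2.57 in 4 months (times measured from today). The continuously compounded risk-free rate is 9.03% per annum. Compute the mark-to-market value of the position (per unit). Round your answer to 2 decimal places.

PV(remaining coupons) I = 2.57·e^(−0.0903·4/12) = 2.4938
Current forward F = (S − I)·e^(rT) = (136.98 − 2.4938)·e^(0.0903·8/12) = 134.4862 × 1.062049 = 142.8309
Value (long) = (F − K)·e^(−rT) = (142.8309 − 131.20) × 0.941576 = 10.9514
Value = C$10.95

C$10.95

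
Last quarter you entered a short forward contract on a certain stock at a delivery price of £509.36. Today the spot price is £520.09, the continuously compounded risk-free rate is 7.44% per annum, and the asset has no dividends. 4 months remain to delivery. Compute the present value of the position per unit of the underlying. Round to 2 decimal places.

Current fair forward for the remaining 4 months: F = S·e^(r·T), r = 0.0744
F = 520.09 · e^(0.0744 × 4/12) = 520.09 × 1.025110 = 533.1495
Value of long forward = (F − K)·e^(−rT) = (533.1495 − 509.36) · e^(−0.0744·4/12)
= 23.7895 × 0.975505 = 23.21
Short position value = −(long value) = -£23.21

-£23.21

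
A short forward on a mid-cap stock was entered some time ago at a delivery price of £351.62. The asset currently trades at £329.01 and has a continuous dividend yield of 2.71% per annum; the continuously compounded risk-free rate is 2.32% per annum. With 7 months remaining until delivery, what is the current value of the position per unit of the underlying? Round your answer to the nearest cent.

Current fair forward for the remaining 7 months: F = S·e^((r − q)·T), (r − q) = 0.0232 − 0.0271 = -0.0039
F = 329.01 · e^(-0.0039 × 7/12) = 329.01 × 0.997728 = 328.2625
Value of long forward = (F − K)·e^(−rT) = (328.2625 − 351.62) · e^(−0.0232·7/12)
= -23.3575 × 0.986558 = -23.04
Short position value = −(long value) = £23.04

£23.04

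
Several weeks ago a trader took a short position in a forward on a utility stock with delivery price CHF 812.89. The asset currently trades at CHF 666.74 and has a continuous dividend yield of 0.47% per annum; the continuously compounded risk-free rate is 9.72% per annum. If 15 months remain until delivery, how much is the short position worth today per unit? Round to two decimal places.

CHF 57.05

Current fair forward for the remaining 15 months: F = S·e^((r − q)·T), (r − q) = 0.0972 − 0.0047 = 0.0925
F = 666.74 · e^(0.0925 × 15/12) = 666.74 × 1.122575 = 748.4657
Value of long forward = (F − K)·e^(−rT) = (748.4657 − 812.89) · e^(−0.0972·15/12)
= -64.4243 × 0.885591 = -57.05
Short position value = −(long value) = CHF 57.05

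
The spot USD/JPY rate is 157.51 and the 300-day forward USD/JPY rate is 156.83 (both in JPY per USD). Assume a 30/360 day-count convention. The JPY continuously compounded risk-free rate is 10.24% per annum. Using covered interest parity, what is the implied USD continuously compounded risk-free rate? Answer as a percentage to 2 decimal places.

10.76%

F = S·e^((r_JPY − r_USD)T) ⇒ r_USD = r_JPY − ln(F/S)/T
ln(156.83/157.51) = -0.004327; /(300/360) = -0.005192
r_USD = 0.1024 + 0.005192 = 0.107592
r_USD = 10.76%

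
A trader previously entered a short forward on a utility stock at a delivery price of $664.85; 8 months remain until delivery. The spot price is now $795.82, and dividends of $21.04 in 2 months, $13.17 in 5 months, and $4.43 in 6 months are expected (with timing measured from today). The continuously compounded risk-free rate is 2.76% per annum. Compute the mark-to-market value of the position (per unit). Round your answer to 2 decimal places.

-$104.76

PV(remaining dividends) I = 21.04·e^(−0.0276·2/12) + 13.17·e^(−0.0276·5/12) + 4.43·e^(−0.0276·6/12) = 38.3321
Current forward F = (S − I)·e^(rT) = (795.82 − 38.3321)·e^(0.0276·8/12) = 757.4879 × 1.018570 = 771.5545
Value (long) = (F − K)·e^(−rT) = (771.5545 − 664.85) × 0.981768 = 104.7591
Short position value = −(long value) = -$104.76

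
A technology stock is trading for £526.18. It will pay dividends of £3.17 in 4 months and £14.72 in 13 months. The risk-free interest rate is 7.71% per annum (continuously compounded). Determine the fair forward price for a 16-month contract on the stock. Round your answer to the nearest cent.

£564.72

PV(dividends) I = 3.17·e^(−0.0771·4/12) + 14.72·e^(−0.0771·13/12)
I = 3.0896 + 13.5405 = 16.6301
F = (S − I)·e^(rT) = (526.18 − 16.6301) · e^(0.0771·16/12)
= 509.5499 · e^0.102800 = 509.5499 × 1.108270 = £564.72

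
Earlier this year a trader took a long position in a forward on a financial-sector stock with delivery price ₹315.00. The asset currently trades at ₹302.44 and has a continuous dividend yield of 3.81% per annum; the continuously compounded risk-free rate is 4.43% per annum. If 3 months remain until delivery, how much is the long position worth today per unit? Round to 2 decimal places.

Current fair forward for the remaining 3 months: F = S·e^((r − q)·T), (r − q) = 0.0443 − 0.0381 = 0.0062
F = 302.44 · e^(0.0062 × 3/12) = 302.44 × 1.001551 = 302.9091
Value of long forward = (F − K)·e^(−rT) = (302.9091 − 315.00) · e^(−0.0443·3/12)
= -12.0909 × 0.988986 = -11.96

-₹11.96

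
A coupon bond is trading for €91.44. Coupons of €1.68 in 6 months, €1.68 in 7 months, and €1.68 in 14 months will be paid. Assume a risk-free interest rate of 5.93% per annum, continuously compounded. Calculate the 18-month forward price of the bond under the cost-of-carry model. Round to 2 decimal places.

PV(coupons) I = 1.68·e^(−0.0593·6/12) + 1.68·e^(−0.0593·7/12) + 1.68·e^(−0.0593·14/12)
I = 1.6309 + 1.6229 + 1.5677 = 4.8215
F = (S − I)·e^(rT) = (91.44 − 4.8215) · e^(0.0593·18/12)
= 86.6185 · e^0.088950 = 86.6185 × 1.093026 = €94.68

€94.68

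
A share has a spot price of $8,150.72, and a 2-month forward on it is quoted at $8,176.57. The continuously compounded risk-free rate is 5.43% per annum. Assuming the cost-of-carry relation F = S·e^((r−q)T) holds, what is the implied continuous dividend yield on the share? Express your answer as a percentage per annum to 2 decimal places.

From F = S·e^((r−q)T): (r − q) = ln(F/S)/T
ln(8176.57/8150.72) = ln(1.003171) = 0.003166
(r − q) = 0.003166 / (2/12) = 0.018996
q = r − ln(F/S)/T = 0.0543 − 0.018996 = 0.035304
q = 3.53%

3.53%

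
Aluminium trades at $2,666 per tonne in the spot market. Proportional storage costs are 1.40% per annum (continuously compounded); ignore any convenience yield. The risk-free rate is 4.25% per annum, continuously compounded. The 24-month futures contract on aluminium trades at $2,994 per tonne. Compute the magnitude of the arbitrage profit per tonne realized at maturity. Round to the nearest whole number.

Fair futures: F* = S·e^(carry·T), with carry = (r + u) = 0.0425 + 0.0140 = 0.0565
F* = 2666 · e^(0.0565 × 24/12) = 2666 · e^0.113000 = 2666 × 1.119632 = $2984.9389
Market $2994 > fair $2984.9389: forward overpriced → cash-and-carry (buy spot, short the forward).
At maturity, profit = |F_mkt − F*| = |2994 − 2984.9389| = $9 per tonne

$9 per tonne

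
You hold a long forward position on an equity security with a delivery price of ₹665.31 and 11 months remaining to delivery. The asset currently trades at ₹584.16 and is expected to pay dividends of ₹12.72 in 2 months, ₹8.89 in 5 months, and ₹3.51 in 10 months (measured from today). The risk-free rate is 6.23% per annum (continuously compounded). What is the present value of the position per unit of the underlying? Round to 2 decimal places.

PV(remaining dividends) I = 12.72·e^(−0.0623·2/12) + 8.89·e^(−0.0623·5/12) + 3.51·e^(−0.0623·10/12) = 24.5832
Current forward F = (S − I)·e^(rT) = (584.16 − 24.5832)·e^(0.0623·11/12) = 559.5768 × 1.058771 = 592.4637
Value (long) = (F − K)·e^(−rT) = (592.4637 − 665.31) × 0.944492 = -68.8027
Value = -₹68.80

-₹68.80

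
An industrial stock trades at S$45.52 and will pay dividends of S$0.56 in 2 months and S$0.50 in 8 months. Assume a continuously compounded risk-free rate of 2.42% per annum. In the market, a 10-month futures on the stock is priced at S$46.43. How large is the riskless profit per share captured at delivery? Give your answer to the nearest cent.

PV(dividends) I = 0.56·e^(−0.0242·2/12) + 0.50·e^(−0.0242·8/12) = 1.0497
Fair futures F* = (S − I)·e^(rT) = (45.52 − 1.0497)·e^0.020167 = 44.4703 × 1.020372 = 45.3762
Market S$46.43 > fair 45.3762: forward overpriced → cash-and-carry (borrow at r, buy the stock and collect the dividends, short the forward).
Profit at T = |F_mkt − F*| = |46.43 − 45.3762| = S$1.05 per share

S$1.05 per share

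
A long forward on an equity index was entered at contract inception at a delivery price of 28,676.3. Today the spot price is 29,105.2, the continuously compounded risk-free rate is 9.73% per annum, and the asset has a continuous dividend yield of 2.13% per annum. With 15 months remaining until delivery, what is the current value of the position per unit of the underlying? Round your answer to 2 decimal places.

2948.20

Current fair forward for the remaining 15 months: F = S·e^((r − q)·T), (r − q) = 0.0973 − 0.0213 = 0.0760
F = 29105.2 · e^(0.0760 × 15/12) = 29105.2 × 1.09965886 = 32005.7911
Value of long forward = (F − K)·e^(−rT) = (32005.7911 − 28676.3) · e^(−0.0973·15/12)
= 3329.4911 × 0.88548036 = 2948.20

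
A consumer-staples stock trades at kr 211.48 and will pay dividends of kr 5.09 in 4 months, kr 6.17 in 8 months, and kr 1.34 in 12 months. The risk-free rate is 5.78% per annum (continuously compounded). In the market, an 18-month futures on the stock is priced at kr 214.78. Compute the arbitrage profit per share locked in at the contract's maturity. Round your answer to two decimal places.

PV(dividends) I = 5.09·e^(−0.0578·4/12) + 6.17·e^(−0.0578·8/12) + 1.34·e^(−0.0578·12/12) = 12.1944
Fair futures F* = (S − I)·e^(rT) = (211.48 − 12.1944)·e^0.086700 = 199.2856 × 1.090569 = 217.3347
Market kr 214.78 < fair 217.3347: forward underpriced → reverse cash-and-carry (short the stock, invest proceeds at r, pay the dividends, go long the forward).
Profit at T = |F_mkt − F*| = |214.78 − 217.3347| = kr 2.55 per share

kr 2.55 per share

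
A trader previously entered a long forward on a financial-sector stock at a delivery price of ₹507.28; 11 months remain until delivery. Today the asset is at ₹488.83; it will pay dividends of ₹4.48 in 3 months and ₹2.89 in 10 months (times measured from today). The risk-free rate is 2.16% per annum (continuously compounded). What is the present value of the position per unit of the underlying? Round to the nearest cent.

PV(remaining dividends) I = 4.48·e^(−0.0216·3/12) + 2.89·e^(−0.0216·10/12) = 7.2943
Current forward F = (S − I)·e^(rT) = (488.83 − 7.2943)·e^(0.0216·11/12) = 481.5357 × 1.019997 = 491.1650
Value (long) = (F − K)·e^(−rT) = (491.1650 − 507.28) × 0.980395 = -15.7991
Value = -₹15.80

-₹15.80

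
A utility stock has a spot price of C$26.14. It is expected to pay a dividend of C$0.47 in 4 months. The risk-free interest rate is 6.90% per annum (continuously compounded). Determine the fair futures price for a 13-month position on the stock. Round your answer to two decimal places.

C$27.67

PV(dividends) I = 0.47·e^(−0.0690·4/12)
I = 0.4593
F = (S − I)·e^(rT) = (26.14 − 0.4593) · e^(0.0690·13/12)
= 25.6807 · e^0.074750 = 25.6807 × 1.077615 = C$27.67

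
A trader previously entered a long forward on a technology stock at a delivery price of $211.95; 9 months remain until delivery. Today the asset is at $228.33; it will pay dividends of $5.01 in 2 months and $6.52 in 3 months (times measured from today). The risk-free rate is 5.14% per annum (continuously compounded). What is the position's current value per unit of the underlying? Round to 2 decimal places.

$12.99

PV(remaining dividends) I = 5.01·e^(−0.0514·2/12) + 6.52·e^(−0.0514·3/12) = 11.4040
Current forward F = (S − I)·e^(rT) = (228.33 − 11.4040)·e^(0.0514·9/12) = 216.9260 × 1.039303 = 225.4518
Value (long) = (F − K)·e^(−rT) = (225.4518 − 211.95) × 0.962184 = 12.9912
Value = $12.99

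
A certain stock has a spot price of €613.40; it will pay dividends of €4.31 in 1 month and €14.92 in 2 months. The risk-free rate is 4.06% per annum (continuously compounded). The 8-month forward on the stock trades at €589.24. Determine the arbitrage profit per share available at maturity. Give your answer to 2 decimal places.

PV(dividends) I = 4.31·e^(−0.0406·1/12) + 14.92·e^(−0.0406·2/12) = 19.1148
Fair forward F* = (S − I)·e^(rT) = (613.40 − 19.1148)·e^0.027067 = 594.2852 × 1.027437 = 610.5906
Market €589.24 < fair 610.5906: forward underpriced → reverse cash-and-carry (short the stock, invest proceeds at r, pay the dividends, go long the forward).
Profit at T = |F_mkt − F*| = |589.24 − 610.5906| = €21.35 per share

€21.35 per share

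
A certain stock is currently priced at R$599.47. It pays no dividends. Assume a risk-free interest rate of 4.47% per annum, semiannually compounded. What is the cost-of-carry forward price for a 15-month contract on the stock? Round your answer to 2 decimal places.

F = S · (1+r/2)^(2T)
= 599.47 × 1.056815
F = R$633.53

R$633.53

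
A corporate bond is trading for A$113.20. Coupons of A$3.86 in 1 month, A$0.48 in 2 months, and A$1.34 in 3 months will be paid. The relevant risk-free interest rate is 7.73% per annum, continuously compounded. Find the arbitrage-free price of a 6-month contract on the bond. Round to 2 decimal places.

PV(coupons) I = 3.86·e^(−0.0773·1/12) + 0.48·e^(−0.0773·2/12) + 1.34·e^(−0.0773·3/12)
I = 3.8352 + 0.4739 + 1.3144 = 5.6235
F = (S − I)·e^(rT) = (113.20 − 5.6235) · e^(0.0773·6/12)
= 107.5765 · e^0.038650 = 107.5765 × 1.039407 = A$111.82

A$111.82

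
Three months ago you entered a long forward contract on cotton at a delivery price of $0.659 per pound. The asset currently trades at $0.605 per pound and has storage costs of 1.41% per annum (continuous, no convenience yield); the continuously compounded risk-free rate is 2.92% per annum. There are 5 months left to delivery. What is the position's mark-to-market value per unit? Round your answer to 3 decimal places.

Current fair forward for the remaining 5 months: F = S·e^((r + u)·T), (r + u) = 0.0292 + 0.0141 = 0.0433
F = 0.605 · e^(0.0433 × 5/12) = 0.605 × 1.018205 = 0.6160
Value of long forward = (F − K)·e^(−rT) = (0.6160 − 0.659) · e^(−0.0292·5/12)
= -0.0430 × 0.987907 = -0.042

-$0.042 per pound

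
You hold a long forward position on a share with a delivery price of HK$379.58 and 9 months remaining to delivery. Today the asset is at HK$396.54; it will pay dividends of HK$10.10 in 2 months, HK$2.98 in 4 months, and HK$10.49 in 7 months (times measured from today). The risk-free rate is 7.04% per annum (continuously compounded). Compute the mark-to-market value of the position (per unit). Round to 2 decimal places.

PV(remaining dividends) I = 10.10·e^(−0.0704·2/12) + 2.98·e^(−0.0704·4/12) + 10.49·e^(−0.0704·7/12) = 22.9610
Current forward F = (S − I)·e^(rT) = (396.54 − 22.9610)·e^(0.0704·9/12) = 373.5790 × 1.054219 = 393.8341
Value (long) = (F − K)·e^(−rT) = (393.8341 − 379.58) × 0.948570 = 13.5210
Value = HK$13.52

HK$13.52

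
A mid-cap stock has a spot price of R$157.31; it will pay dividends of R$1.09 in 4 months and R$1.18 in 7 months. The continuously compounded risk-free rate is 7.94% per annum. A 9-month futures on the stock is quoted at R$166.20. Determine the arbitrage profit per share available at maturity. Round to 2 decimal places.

PV(dividends) I = 1.09·e^(−0.0794·4/12) + 1.18·e^(−0.0794·7/12) = 2.1881
Fair futures F* = (S − I)·e^(rT) = (157.31 − 2.1881)·e^0.059550 = 155.1219 × 1.061359 = 164.6400
Market R$166.20 > fair 164.6400: forward overpriced → cash-and-carry (borrow at r, buy the stock and collect the dividends, short the forward).
Profit at T = |F_mkt − F*| = |166.20 − 164.6400| = R$1.56 per share

R$1.56 per share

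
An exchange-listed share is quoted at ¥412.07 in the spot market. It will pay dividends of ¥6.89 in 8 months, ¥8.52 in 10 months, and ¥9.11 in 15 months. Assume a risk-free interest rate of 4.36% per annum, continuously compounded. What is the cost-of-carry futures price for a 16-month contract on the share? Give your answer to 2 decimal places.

¥411.79

PV(dividends) I = 6.89·e^(−0.0436·8/12) + 8.52·e^(−0.0436·10/12) + 9.11·e^(−0.0436·15/12)
I = 6.6926 + 8.2160 + 8.6268 = 23.5354
F = (S − I)·e^(rT) = (412.07 − 23.5354) · e^(0.0436·16/12)
= 388.5346 · e^0.058133 = 388.5346 × 1.059856 = ¥411.79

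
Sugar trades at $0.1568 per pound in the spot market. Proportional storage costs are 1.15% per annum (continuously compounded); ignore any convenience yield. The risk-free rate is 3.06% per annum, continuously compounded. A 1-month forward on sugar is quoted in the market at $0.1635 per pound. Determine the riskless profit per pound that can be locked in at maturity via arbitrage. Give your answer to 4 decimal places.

Fair forward: F* = S·e^(carry·T), with carry = (r + u) = 0.0306 + 0.0115 = 0.0421
F* = 0.1568 · e^(0.0421 × 1/12) = 0.1568 · e^0.003508 = 0.1568 × 1.003514 = $0.1574
Market $0.1635 > fair $0.1574: forward overpriced → cash-and-carry (buy spot, short the forward).
At maturity, profit = |F_mkt − F*| = |0.1635 − 0.1574| = $0.0061 per pound

$0.0061 per pound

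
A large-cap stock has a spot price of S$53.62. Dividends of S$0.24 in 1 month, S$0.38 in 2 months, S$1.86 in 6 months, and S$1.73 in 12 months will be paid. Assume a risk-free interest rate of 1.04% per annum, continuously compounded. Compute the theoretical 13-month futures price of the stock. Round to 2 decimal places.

S$50.00

PV(dividends) I = 0.24·e^(−0.0104·1/12) + 0.38·e^(−0.0104·2/12) + 1.86·e^(−0.0104·6/12) + 1.73·e^(−0.0104·12/12)
I = 0.2398 + 0.3793 + 1.8504 + 1.7121 = 4.1816
F = (S − I)·e^(rT) = (53.62 − 4.1816) · e^(0.0104·13/12)
= 49.4384 · e^0.011267 = 49.4384 × 1.011331 = S$50.00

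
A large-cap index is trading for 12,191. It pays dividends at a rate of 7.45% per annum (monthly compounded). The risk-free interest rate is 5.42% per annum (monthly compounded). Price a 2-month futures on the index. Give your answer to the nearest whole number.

F = S · (1+r/12)^(12T) / (1+q/12)^(12T)
= 12191 × 1.009054 / 1.012455 = 12191 × 0.996641
F = 12,150

12,150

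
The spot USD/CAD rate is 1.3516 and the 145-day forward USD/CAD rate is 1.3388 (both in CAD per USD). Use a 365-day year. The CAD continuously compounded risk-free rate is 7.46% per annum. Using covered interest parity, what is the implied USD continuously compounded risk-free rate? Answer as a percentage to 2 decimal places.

F = S·e^((r_CAD − r_USD)T) ⇒ r_USD = r_CAD − ln(F/S)/T
ln(1.3388/1.3516) = -0.009515; /(145/365) = -0.023952
r_USD = 0.0746 + 0.023952 = 0.098552
r_USD = 9.86%

9.86%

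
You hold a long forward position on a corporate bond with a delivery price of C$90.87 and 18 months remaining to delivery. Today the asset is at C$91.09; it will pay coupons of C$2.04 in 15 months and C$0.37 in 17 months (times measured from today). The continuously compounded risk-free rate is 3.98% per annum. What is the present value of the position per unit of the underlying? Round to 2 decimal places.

C$3.20

PV(remaining coupons) I = 2.04·e^(−0.0398·15/12) + 0.37·e^(−0.0398·17/12) = 2.2907
Current forward F = (S − I)·e^(rT) = (91.09 − 2.2907)·e^(0.0398·18/12) = 88.7993 × 1.061518 = 94.2621
Value (long) = (F − K)·e^(−rT) = (94.2621 − 90.87) × 0.942047 = 3.1955
Value = C$3.20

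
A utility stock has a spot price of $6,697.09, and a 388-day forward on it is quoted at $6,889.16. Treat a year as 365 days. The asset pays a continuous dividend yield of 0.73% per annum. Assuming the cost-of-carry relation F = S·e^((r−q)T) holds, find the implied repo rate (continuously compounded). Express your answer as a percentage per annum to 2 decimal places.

From F = S·e^((r−q)T): (r − q) = ln(F/S)/T
ln(6889.16/6697.09) = ln(1.028680) = 0.028276
(r − q) = 0.028276 / (388/365) = 0.026600
r = ln(F/S)/T + q = 0.026600 + 0.0073 = 0.033900
r = 3.39%

3.39%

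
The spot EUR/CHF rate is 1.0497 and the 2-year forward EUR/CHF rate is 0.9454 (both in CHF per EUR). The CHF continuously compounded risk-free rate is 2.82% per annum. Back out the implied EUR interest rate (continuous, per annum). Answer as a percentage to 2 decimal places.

F = S·e^((r_CHF − r_EUR)T) ⇒ r_EUR = r_CHF − ln(F/S)/T
ln(0.9454/1.0497) = -0.104652; /(2) = -0.052326
r_EUR = 0.0282 + 0.052326 = 0.080526
r_EUR = 8.05%

8.05%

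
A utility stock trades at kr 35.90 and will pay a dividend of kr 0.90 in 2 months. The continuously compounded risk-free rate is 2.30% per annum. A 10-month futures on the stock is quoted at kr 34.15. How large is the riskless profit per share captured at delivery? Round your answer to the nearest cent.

kr 1.53 per share

PV(dividends) I = 0.90·e^(−0.0230·2/12) = 0.8966
Fair futures F* = (S − I)·e^(rT) = (35.90 − 0.8966)·e^0.019167 = 35.0034 × 1.019352 = 35.6808
Market kr 34.15 < fair 35.6808: forward underpriced → reverse cash-and-carry (short the stock, invest proceeds at r, pay the dividends, go long the forward).
Profit at T = |F_mkt − F*| = |34.15 − 35.6808| = kr 1.53 per share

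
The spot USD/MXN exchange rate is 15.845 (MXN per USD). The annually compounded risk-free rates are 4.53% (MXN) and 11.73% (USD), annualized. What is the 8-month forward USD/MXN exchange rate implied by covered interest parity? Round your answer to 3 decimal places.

15.157

By covered interest parity, F = S · (1+r_MXN)^T / (1+r_USD)^T
= 15.845 × 1.029976 / 1.076746 = 15.845 × 0.956564
F = 15.157 MXN per USD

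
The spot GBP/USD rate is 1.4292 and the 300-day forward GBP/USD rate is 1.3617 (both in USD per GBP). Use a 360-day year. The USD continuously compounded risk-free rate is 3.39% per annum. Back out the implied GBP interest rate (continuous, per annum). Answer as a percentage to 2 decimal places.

9.20%

F = S·e^((r_USD − r_GBP)T) ⇒ r_GBP = r_USD − ln(F/S)/T
ln(1.3617/1.4292) = -0.048381; /(300/360) = -0.058057
r_GBP = 0.0339 + 0.058057 = 0.091957
r_GBP = 9.20%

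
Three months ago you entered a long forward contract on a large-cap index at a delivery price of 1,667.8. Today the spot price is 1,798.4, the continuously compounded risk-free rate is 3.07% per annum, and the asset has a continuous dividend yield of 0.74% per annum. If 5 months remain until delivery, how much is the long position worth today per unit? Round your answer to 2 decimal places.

Current fair forward for the remaining 5 months: F = S·e^((r − q)·T), (r − q) = 0.0307 − 0.0074 = 0.0233
F = 1798.4 · e^(0.0233 × 5/12) = 1798.4 × 1.00975561 = 1815.9445
Value of long forward = (F − K)·e^(−rT) = (1815.9445 − 1667.8) · e^(−0.0307·5/12)
= 148.1445 × 0.98728980 = 146.26

146.26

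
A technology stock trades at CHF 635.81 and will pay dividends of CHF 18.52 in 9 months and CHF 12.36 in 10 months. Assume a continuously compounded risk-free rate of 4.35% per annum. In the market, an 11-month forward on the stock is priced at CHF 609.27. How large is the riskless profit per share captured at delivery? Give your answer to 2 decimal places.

CHF 21.35 per share

PV(dividends) I = 18.52·e^(−0.0435·9/12) + 12.36·e^(−0.0435·10/12) = 29.8455
Fair forward F* = (S − I)·e^(rT) = (635.81 − 29.8455)·e^0.039875 = 605.9645 × 1.040681 = 630.6157
Market CHF 609.27 < fair 630.6157: forward underpriced → reverse cash-and-carry (short the stock, invest proceeds at r, pay the dividends, go long the forward).
Profit at T = |F_mkt − F*| = |609.27 − 630.6157| = CHF 21.35 per share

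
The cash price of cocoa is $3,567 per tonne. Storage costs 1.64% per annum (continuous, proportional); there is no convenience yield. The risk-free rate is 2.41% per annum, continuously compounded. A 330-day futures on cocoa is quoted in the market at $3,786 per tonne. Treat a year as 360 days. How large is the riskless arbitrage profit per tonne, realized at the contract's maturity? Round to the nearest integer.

Fair futures: F* = S·e^(carry·T), with carry = (r + u) = 0.0241 + 0.0164 = 0.0405
F* = 3567 · e^(0.0405 × 330/360) = 3567 · e^0.037125 = 3567 × 1.037823 = $3701.9146
Market $3786 > fair $3701.9146: forward overpriced → cash-and-carry (buy spot, short the forward).
At maturity, profit = |F_mkt − F*| = |3786 − 3701.9146| = $84 per tonne

$84 per tonne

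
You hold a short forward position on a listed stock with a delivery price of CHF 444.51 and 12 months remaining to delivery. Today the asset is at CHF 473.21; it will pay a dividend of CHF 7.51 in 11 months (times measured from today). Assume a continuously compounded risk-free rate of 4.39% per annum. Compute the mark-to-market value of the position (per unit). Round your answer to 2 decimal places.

PV(remaining dividends) I = 7.51·e^(−0.0439·11/12) = 7.2138
Current forward F = (S − I)·e^(rT) = (473.21 − 7.2138)·e^(0.0439·12/12) = 465.9962 × 1.044878 = 486.9092
Value (long) = (F − K)·e^(−rT) = (486.9092 − 444.51) × 0.957050 = 40.5782
Short position value = −(long value) = -CHF 40.58

-CHF 40.58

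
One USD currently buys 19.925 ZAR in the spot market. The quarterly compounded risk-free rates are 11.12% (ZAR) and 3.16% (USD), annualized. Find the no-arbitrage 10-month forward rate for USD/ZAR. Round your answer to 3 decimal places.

By covered interest parity, F = S · (1+r_ZAR/4)^(4T) / (1+r_USD/4)^(4T)
= 19.925 × 1.095709 / 1.026577 = 19.925 × 1.067342
F = 21.267 ZAR per USD

21.267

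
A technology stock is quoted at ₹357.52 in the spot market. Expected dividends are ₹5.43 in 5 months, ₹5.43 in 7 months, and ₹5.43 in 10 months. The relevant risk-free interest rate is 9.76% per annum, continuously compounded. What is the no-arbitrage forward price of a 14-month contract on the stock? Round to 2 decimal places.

PV(dividends) I = 5.43·e^(−0.0976·5/12) + 5.43·e^(−0.0976·7/12) + 5.43·e^(−0.0976·10/12)
I = 5.2136 + 5.1295 + 5.0058 = 15.3489
F = (S − I)·e^(rT) = (357.52 − 15.3489) · e^(0.0976·14/12)
= 342.1711 · e^0.113867 = 342.1711 × 1.120603 = ₹383.44

₹383.44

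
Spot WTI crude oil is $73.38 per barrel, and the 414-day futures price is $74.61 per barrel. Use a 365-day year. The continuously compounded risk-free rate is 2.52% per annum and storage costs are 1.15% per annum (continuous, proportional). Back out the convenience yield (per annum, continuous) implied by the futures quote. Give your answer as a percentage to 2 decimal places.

2.20%

F = S·e^((r+u−y)T) ⇒ (r+u−y) = ln(F/S)/T
ln(74.61/73.38) = 0.016623; /T ⇒ 0.014656
y = r + u − ln(F/S)/T = 0.0252 + 0.0115 − 0.014656 = 0.022044
y = 2.20%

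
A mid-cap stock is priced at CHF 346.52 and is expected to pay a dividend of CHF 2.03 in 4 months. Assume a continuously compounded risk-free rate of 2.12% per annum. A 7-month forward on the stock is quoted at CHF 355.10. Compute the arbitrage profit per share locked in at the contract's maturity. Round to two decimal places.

PV(dividends) I = 2.03·e^(−0.0212·4/12) = 2.0157
Fair forward F* = (S − I)·e^(rT) = (346.52 − 2.0157)·e^0.012367 = 344.5043 × 1.012444 = 348.7913
Market CHF 355.10 > fair 348.7913: forward overpriced → cash-and-carry (borrow at r, buy the stock and collect the dividends, short the forward).
Profit at T = |F_mkt − F*| = |355.10 − 348.7913| = CHF 6.31 per share

CHF 6.31 per share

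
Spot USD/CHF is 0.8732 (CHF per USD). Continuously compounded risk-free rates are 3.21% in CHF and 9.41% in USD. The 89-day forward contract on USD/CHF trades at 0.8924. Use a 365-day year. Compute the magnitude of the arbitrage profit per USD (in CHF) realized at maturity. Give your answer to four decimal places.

Fair forward: F* = S·e^(carry·T), with carry = (r_CHF − r_USD) = 0.0321 − 0.0941 = -0.0620
F* = 0.8732 · e^(-0.0620 × 89/365) = 0.8732 · e^-0.015118 = 0.8732 × 0.984996 = 0.8601
Market 0.8924 > fair 0.8601: forward overpriced → cash-and-carry (buy spot, short the forward).
At maturity, profit = |F_mkt − F*| = |0.8924 − 0.8601| = 0.0323 per USD (in CHF)

0.0323 per USD (in CHF)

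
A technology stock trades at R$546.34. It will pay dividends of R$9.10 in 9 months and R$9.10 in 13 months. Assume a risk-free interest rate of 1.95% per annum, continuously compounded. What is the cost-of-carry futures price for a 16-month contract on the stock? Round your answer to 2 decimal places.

R$542.38

PV(dividends) I = 9.10·e^(−0.0195·9/12) + 9.10·e^(−0.0195·13/12)
I = 8.9679 + 8.9098 = 17.8777
F = (S − I)·e^(rT) = (546.34 − 17.8777) · e^(0.0195·16/12)
= 528.4623 · e^0.026000 = 528.4623 × 1.026341 = R$542.38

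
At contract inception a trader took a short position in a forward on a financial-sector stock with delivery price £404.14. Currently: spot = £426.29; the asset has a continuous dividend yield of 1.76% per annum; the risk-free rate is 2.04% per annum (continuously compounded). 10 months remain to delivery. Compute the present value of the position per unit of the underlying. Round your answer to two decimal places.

Current fair forward for the remaining 10 months: F = S·e^((r − q)·T), (r − q) = 0.0204 − 0.0176 = 0.0028
F = 426.29 · e^(0.0028 × 10/12) = 426.29 × 1.002336 = 427.2858
Value of long forward = (F − K)·e^(−rT) = (427.2858 − 404.14) · e^(−0.0204·10/12)
= 23.1458 × 0.983144 = 22.76
Short position value = −(long value) = -£22.76

-£22.76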